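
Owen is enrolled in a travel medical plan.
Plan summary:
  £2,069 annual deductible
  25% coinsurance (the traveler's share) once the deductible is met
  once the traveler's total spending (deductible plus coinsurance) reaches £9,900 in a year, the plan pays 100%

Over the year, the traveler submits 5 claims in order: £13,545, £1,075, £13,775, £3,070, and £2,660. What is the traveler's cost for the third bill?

Claim 1 — £13,545: £2,069 finishes the deductible; £11,476 goes to coinsurance; traveler's 25% is £2,869. Traveler owes £4,938 (running OOP £4,938).
Claim 2 — £1,075: deductible met; 25% of £1,075 = £268.75. Traveler owes £268.75 (running OOP £5,206.75).
Claim 3 — £13,775: 25% coinsurance on £13,775 = £3,443.75. Traveler pays £3,443.75; OOP now £8,650.50.

£3,443.75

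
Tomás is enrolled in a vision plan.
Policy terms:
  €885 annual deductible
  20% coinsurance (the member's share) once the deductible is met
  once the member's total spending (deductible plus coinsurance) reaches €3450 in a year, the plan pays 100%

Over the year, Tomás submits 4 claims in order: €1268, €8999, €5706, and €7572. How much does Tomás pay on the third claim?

#1 (€1268): deductible takes €885, €383 remains; coinsurance €383 × 20% = €76.60. Member owes €961.60 (running OOP €961.60).
#2 (€8999): deductible met; 20% of €8999 = €1799.80. Cost to member: €1799.80. OOP to date €2761.40.
#3 (€5706): deductible already satisfied, so member's share is 20% × €5706 = €1141.20. OOP would hit €3902.60 > €3450, so the cap limits the member to €3450 − €2761.40 = €688.60.

€688.60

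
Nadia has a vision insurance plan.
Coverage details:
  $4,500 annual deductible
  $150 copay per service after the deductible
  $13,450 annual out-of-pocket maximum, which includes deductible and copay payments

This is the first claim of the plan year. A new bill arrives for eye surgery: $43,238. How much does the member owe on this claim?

$4,650

The full $4,500 deductible is still open; $4,500 of this bill applies to it.
That leaves $43,238 − $4,500 = $38,738 for the copay.
Copay on this service: $150.
So the member owes $4,500 + $150 = $4,650 before any cap.
Cumulative spending $0 + $4,650 = $4,650 stays under the $13,450 maximum.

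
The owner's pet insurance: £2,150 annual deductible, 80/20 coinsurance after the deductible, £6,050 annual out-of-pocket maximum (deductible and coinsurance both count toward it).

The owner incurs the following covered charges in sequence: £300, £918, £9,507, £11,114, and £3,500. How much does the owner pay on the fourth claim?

Claim 1 (£300): fully absorbed by the deductible. Owner pays £300; OOP now £300.
Claim 2 (£918): all of it applies to the deductible. Owner pays £918; OOP now £1,218.
Claim 3 (£9,507): £932 to deductible, leaving £8,575; coinsurance £8,575 × 20% = £1,715. Cost to owner: £2,647. OOP to date £3,865.
Claim 4 (£11,114): deductible met; 20% of £11,114 = £2,222.80. That would push OOP to £6,087.80, over the £6,050 cap, so owner pays £6,050 − £3,865 = £2,185.

£2,185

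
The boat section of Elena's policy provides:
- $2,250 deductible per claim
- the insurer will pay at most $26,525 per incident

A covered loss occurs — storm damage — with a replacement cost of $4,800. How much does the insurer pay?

$2,550

Less the $2,250 deductible: $4,800 − $2,250 = $2,550.
$2,550 is within the $26,525 limit, so the insurer pays $2,550.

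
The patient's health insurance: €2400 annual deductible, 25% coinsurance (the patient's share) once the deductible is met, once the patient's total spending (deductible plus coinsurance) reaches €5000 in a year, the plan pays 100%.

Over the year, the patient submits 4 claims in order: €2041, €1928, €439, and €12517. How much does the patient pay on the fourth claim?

€2098

#1 (€2041): entire amount goes to the deductible. Patient pays €2041; OOP now €2041.
#2 (€1928): deductible takes €359, €1569 remains; patient's 25% is €392.25. Cost to patient: €751.25. OOP to date €2792.25.
#3 (€439): deductible already satisfied, so patient's share is 25% × €439 = €109.75. Cost to patient: €109.75. OOP to date €2902.
#4 (€12517): deductible met; 25% of €12517 = €3129.25. OOP would hit €6031.25 > €5000, so the cap limits the patient to €5000 − €2902 = €2098.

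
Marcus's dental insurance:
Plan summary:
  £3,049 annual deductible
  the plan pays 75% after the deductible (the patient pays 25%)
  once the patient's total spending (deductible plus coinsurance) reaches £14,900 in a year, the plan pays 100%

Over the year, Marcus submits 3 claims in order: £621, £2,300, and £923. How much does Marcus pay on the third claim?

Claim 1 (£621): entire amount goes to the deductible. Cost to patient: £621. OOP to date £621.
Claim 2 (£2,300): all of it applies to the deductible. Patient pays £2,300; OOP now £2,921.
Claim 3 (£923): deductible takes £128, £795 remains; 25% of £795 = £198.75. Patient pays £326.75; OOP now £3,247.75.

£326.75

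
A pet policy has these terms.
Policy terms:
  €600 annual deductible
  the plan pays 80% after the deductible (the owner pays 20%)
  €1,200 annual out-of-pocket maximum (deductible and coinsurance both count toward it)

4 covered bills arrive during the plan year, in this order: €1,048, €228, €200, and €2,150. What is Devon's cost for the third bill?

€40

Claim 1 — €1,048: deductible takes €600, €448 remains; coinsurance €448 × 20% = €89.60. Owner pays €689.60; OOP now €689.60.
Claim 2 — €228: deductible met; 20% of €228 = €45.60. Owner owes €45.60 (running OOP €735.20).
Claim 3 — €200: deductible met; 20% of €200 = €40. Owner owes €40 (running OOP €775.20).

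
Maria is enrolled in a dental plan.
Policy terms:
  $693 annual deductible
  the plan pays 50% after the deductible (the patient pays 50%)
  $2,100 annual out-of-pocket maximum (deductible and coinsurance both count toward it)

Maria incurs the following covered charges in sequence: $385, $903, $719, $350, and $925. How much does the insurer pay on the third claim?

Claim 1 ($385): entire amount goes to the deductible. Patient pays $385; OOP now $385. Insurer: $385 − $385 = $0.
Claim 2 ($903): $308 to deductible, leaving $595; coinsurance $595 × 50% = $297.50. Patient pays $605.50; OOP now $990.50. Plan pays $903 − $605.50 = $297.50.
Claim 3 ($719): 50% coinsurance on $719 = $359.50. Patient owes $359.50 (running OOP $1,350). Plan pays $719 − $359.50 = $359.50.

$359.50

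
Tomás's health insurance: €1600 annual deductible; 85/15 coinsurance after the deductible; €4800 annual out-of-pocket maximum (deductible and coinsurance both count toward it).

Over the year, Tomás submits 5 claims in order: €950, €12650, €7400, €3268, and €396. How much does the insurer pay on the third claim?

Claim 1 — €950: all of it applies to the deductible. Cost to patient: €950. OOP to date €950. Plan pays €950 − €950 = €0.
Claim 2 — €12650: deductible takes €650, €12000 remains; patient's 15% is €1800. Cost to patient: €2450. OOP to date €3400. Insurer: €12650 − €2450 = €10200.
Claim 3 — €7400: deductible met; 15% of €7400 = €1110. Patient owes €1110 (running OOP €4510). Plan pays €7400 − €1110 = €6290.

€6290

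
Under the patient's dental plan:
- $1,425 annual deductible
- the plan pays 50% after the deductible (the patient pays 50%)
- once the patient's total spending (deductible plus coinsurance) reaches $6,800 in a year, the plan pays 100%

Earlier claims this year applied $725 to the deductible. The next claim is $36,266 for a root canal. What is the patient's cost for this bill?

Remaining deductible: $1,425 − $725 = $700.
After the $700 deductible portion, $36,266 − $700 = $35,566 is subject to coinsurance.
Patient's 50% share of $35,566 is $17,783.
That puts the patient's cost at $700 + $17,783 = $18,483 before any cap.
Adding $18,483 to the $725 already spent would give $19,208, which exceeds the $6,800 cap; the patient pays just $6,800 − $725 = $6,075.

$6,075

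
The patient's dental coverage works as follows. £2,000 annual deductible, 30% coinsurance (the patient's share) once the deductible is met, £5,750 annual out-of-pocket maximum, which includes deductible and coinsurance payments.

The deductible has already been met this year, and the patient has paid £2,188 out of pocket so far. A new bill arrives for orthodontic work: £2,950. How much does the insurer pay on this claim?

With the deductible met, the entire £2,950 is subject to coinsurance.
Coinsurance: £2,950 × 30% = £885.
Year-to-date out-of-pocket becomes £2,188 + £885 = £3,073, still under the £5,750 maximum, so no cap applies.
The plan picks up £2,950 − £885 = £2,065.

£2,065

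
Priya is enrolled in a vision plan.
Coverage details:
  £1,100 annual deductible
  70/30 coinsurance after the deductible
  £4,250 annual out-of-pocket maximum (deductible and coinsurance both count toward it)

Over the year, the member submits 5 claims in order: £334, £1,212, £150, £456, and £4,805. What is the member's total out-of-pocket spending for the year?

£2,857.10

Bill 1, £334: fully absorbed by the deductible. Member owes £334 (running OOP £334).
Bill 2, £1,212: deductible takes £766, £446 remains; coinsurance £446 × 30% = £133.80. Cost to member: £899.80. OOP to date £1,233.80.
Bill 3, £150: deductible met; 30% of £150 = £45. Cost to member: £45. OOP to date £1,278.80.
Bill 4, £456: deductible already satisfied, so member's share is 30% × £456 = £136.80. Member owes £136.80 (running OOP £1,415.60).
Bill 5, £4,805: deductible already satisfied, so member's share is 30% × £4,805 = £1,441.50. Cost to member: £1,441.50. OOP to date £2,857.10.
Summing the member's payments: £334 + £899.80 + £45 + £136.80 + £1,441.50 = £2,857.10.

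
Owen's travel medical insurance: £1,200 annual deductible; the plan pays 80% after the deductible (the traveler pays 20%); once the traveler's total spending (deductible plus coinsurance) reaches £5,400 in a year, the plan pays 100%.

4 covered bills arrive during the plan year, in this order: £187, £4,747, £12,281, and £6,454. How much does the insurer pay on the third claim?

#1 (£187): fully absorbed by the deductible. Cost to traveler: £187. OOP to date £187. Insurer: £187 − £187 = £0.
#2 (£4,747): £1,013 to deductible, leaving £3,734; coinsurance £3,734 × 20% = £746.80. Cost to traveler: £1,759.80. OOP to date £1,946.80. Insurer: £4,747 − £1,759.80 = £2,987.20.
#3 (£12,281): deductible already satisfied, so traveler's share is 20% × £12,281 = £2,456.20. Traveler owes £2,456.20 (running OOP £4,403). Insurer: £12,281 − £2,456.20 = £9,824.80.

£9,824.80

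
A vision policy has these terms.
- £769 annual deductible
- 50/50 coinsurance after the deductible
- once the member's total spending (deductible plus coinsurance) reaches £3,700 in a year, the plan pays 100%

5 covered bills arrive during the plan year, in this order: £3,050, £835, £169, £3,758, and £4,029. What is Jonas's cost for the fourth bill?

£1,288.50

Claim 1 (£3,050): £769 to deductible, leaving £2,281; 50% of £2,281 = £1,140.50. Cost to member: £1,909.50. OOP to date £1,909.50.
Claim 2 (£835): deductible met; 50% of £835 = £417.50. Member pays £417.50; OOP now £2,327.
Claim 3 (£169): deductible met; 50% of £169 = £84.50. Member pays £84.50; OOP now £2,411.50.
Claim 4 (£3,758): 50% coinsurance on £3,758 = £1,879. Adding that to £2,411.50 gives £4,290.50, past the £3,700 cap; member pays only £3,700 − £2,411.50 = £1,288.50.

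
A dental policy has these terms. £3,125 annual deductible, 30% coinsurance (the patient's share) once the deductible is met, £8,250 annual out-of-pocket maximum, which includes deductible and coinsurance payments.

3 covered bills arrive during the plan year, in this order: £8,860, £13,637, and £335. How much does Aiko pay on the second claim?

Claim 1 — £8,860: £3,125 finishes the deductible; £5,735 goes to coinsurance; 30% of £5,735 = £1,720.50. Patient owes £4,845.50 (running OOP £4,845.50).
Claim 2 — £13,637: deductible already satisfied, so patient's share is 30% × £13,637 = £4,091.10. OOP would hit £8,936.60 > £8,250, so the cap limits the patient to £8,250 − £4,845.50 = £3,404.50.

£3,404.50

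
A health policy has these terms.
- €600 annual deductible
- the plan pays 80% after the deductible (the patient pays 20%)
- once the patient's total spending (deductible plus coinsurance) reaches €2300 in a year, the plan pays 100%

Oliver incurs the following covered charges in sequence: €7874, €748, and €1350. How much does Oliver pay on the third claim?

€95.60

Claim 1 (€7874): €600 to deductible, leaving €7274; 20% of €7274 = €1454.80. Patient owes €2054.80 (running OOP €2054.80).
Claim 2 (€748): deductible met; 20% of €748 = €149.60. Patient owes €149.60 (running OOP €2204.40).
Claim 3 (€1350): deductible met; 20% of €1350 = €270. Adding that to €2204.40 gives €2474.40, past the €2300 cap; patient pays only €2300 − €2204.40 = €95.60.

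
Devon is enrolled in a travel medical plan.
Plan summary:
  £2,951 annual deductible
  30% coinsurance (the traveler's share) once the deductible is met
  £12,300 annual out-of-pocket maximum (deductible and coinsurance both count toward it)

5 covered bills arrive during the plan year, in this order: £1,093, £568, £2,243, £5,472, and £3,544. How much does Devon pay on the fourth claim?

£1,641.60

Claim 1 (£1,093): all of it applies to the deductible. Cost to traveler: £1,093. OOP to date £1,093.
Claim 2 (£568): entire amount goes to the deductible. Traveler owes £568 (running OOP £1,661).
Claim 3 (£2,243): £1,290 to deductible, leaving £953; coinsurance £953 × 30% = £285.90. Cost to traveler: £1,575.90. OOP to date £3,236.90.
Claim 4 (£5,472): deductible already satisfied, so traveler's share is 30% × £5,472 = £1,641.60. Traveler pays £1,641.60; OOP now £4,878.50.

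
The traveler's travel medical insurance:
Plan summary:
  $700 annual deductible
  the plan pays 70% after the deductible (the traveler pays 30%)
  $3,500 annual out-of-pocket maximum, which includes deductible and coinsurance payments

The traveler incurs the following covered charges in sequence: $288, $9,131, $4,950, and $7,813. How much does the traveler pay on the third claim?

Bill 1, $288: fully absorbed by the deductible. Cost to traveler: $288. OOP to date $288.
Bill 2, $9,131: $412 finishes the deductible; $8,719 goes to coinsurance; 30% of $8,719 = $2,615.70. Traveler owes $3,027.70 (running OOP $3,315.70).
Bill 3, $4,950: deductible already satisfied, so traveler's share is 30% × $4,950 = $1,485. OOP would hit $4,800.70 > $3,500, so the cap limits the traveler to $3,500 − $3,315.70 = $184.30.

$184.30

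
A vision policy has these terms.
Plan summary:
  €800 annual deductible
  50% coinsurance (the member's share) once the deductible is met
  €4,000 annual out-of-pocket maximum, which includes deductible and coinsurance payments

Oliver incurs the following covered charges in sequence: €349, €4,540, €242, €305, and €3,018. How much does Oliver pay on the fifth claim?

€882

Claim 1 (€349): fully absorbed by the deductible. Cost to member: €349. OOP to date €349.
Claim 2 (€4,540): deductible takes €451, €4,089 remains; 50% of €4,089 = €2,044.50. Member owes €2,495.50 (running OOP €2,844.50).
Claim 3 (€242): 50% coinsurance on €242 = €121. Cost to member: €121. OOP to date €2,965.50.
Claim 4 (€305): deductible already satisfied, so member's share is 50% × €305 = €152.50. Member owes €152.50 (running OOP €3,118).
Claim 5 (€3,018): 50% coinsurance on €3,018 = €1,509. Adding that to €3,118 gives €4,627, past the €4,000 cap; member pays only €4,000 − €3,118 = €882.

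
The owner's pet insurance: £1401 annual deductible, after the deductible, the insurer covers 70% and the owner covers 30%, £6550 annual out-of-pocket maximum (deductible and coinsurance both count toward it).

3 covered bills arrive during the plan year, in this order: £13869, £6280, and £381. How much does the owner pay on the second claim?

Claim 1 (£13869): £1401 finishes the deductible; £12468 goes to coinsurance; 30% of £12468 = £3740.40. Owner owes £5141.40 (running OOP £5141.40).
Claim 2 (£6280): deductible met; 30% of £6280 = £1884. OOP would hit £7025.40 > £6550, so the cap limits the owner to £6550 − £5141.40 = £1408.60.

£1408.60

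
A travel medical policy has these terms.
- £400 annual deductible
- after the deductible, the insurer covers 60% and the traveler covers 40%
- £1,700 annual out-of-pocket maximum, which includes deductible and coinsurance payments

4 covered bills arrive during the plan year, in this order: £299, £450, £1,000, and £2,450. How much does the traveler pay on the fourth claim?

£760.40

Claim 1 — £299: fully absorbed by the deductible. Traveler owes £299 (running OOP £299).
Claim 2 — £450: deductible takes £101, £349 remains; traveler's 40% is £139.60. Cost to traveler: £240.60. OOP to date £539.60.
Claim 3 — £1,000: deductible already satisfied, so traveler's share is 40% × £1,000 = £400. Traveler pays £400; OOP now £939.60.
Claim 4 — £2,450: 40% coinsurance on £2,450 = £980. OOP would hit £1,919.60 > £1,700, so the cap limits the traveler to £1,700 − £939.60 = £760.40.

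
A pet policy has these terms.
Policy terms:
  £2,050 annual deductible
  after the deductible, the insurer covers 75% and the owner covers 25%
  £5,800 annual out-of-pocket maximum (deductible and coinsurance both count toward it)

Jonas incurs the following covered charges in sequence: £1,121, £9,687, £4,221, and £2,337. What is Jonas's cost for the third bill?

Claim 1 — £1,121: fully absorbed by the deductible. Owner owes £1,121 (running OOP £1,121).
Claim 2 — £9,687: £929 to deductible, leaving £8,758; coinsurance £8,758 × 25% = £2,189.50. Cost to owner: £3,118.50. OOP to date £4,239.50.
Claim 3 — £4,221: deductible already satisfied, so owner's share is 25% × £4,221 = £1,055.25. Owner pays £1,055.25; OOP now £5,294.75.

£1,055.25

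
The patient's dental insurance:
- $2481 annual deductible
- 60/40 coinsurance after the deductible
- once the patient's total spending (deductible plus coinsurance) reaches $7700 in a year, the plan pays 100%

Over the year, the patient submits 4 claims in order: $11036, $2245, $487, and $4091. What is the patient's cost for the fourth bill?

$704.20

Claim 1 ($11036): $2481 finishes the deductible; $8555 goes to coinsurance; coinsurance $8555 × 40% = $3422. Patient owes $5903 (running OOP $5903).
Claim 2 ($2245): deductible met; 40% of $2245 = $898. Patient pays $898; OOP now $6801.
Claim 3 ($487): 40% coinsurance on $487 = $194.80. Patient owes $194.80 (running OOP $6995.80).
Claim 4 ($4091): 40% coinsurance on $4091 = $1636.40. OOP would hit $8632.20 > $7700, so the cap limits the patient to $7700 − $6995.80 = $704.20.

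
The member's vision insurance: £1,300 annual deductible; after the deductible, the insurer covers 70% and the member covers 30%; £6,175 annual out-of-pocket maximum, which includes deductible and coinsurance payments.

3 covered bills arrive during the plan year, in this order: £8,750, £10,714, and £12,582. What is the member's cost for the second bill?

Claim 1 (£8,750): £1,300 to deductible, leaving £7,450; member's 30% is £2,235. Member owes £3,535 (running OOP £3,535).
Claim 2 (£10,714): 30% coinsurance on £10,714 = £3,214.20. OOP would hit £6,749.20 > £6,175, so the cap limits the member to £6,175 − £3,535 = £2,640.

£2,640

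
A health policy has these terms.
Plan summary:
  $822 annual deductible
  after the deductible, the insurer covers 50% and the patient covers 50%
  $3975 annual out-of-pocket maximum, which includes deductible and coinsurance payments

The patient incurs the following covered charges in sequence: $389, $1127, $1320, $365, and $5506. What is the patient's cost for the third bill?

#1 ($389): fully absorbed by the deductible. Patient pays $389; OOP now $389.
#2 ($1127): $433 to deductible, leaving $694; patient's 50% is $347. Patient pays $780; OOP now $1169.
#3 ($1320): deductible already satisfied, so patient's share is 50% × $1320 = $660. Patient owes $660 (running OOP $1829).

$660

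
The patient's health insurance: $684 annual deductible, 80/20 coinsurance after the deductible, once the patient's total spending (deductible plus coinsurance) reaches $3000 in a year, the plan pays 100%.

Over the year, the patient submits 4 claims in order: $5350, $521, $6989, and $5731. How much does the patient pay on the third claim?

$1278.60

#1 ($5350): $684 finishes the deductible; $4666 goes to coinsurance; patient's 20% is $933.20. Cost to patient: $1617.20. OOP to date $1617.20.
#2 ($521): deductible met; 20% of $521 = $104.20. Patient owes $104.20 (running OOP $1721.40).
#3 ($6989): deductible met; 20% of $6989 = $1397.80. Adding that to $1721.40 gives $3119.20, past the $3000 cap; patient pays only $3000 − $1721.40 = $1278.60.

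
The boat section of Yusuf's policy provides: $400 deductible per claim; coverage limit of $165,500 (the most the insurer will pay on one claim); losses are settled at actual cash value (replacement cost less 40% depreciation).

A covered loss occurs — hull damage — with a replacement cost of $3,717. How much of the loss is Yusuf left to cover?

At 40% depreciation, ACV = $3,717 − $1,486.80 = $2,230.20.
Less the $400 deductible: $2,230.20 − $400 = $1,830.20.
$1,830.20 is within the $165,500 limit, so the insurer pays $1,830.20.
Out of pocket: $3,717 − $1,830.20 = $1,886.80.

$1,886.80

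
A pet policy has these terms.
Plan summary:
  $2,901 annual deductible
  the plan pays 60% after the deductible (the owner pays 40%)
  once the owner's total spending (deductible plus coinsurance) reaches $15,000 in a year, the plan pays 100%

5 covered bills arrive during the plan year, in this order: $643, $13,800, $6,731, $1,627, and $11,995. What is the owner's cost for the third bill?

Claim 1 — $643: entire amount goes to the deductible. Owner owes $643 (running OOP $643).
Claim 2 — $13,800: deductible takes $2,258, $11,542 remains; owner's 40% is $4,616.80. Cost to owner: $6,874.80. OOP to date $7,517.80.
Claim 3 — $6,731: deductible met; 40% of $6,731 = $2,692.40. Owner pays $2,692.40; OOP now $10,210.20.

$2,692.40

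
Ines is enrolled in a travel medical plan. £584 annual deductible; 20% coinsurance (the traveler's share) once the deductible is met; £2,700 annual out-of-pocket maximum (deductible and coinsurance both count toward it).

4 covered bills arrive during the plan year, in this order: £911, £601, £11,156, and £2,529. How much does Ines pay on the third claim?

Bill 1, £911: deductible takes £584, £327 remains; 20% of £327 = £65.40. Traveler owes £649.40 (running OOP £649.40).
Bill 2, £601: deductible met; 20% of £601 = £120.20. Cost to traveler: £120.20. OOP to date £769.60.
Bill 3, £11,156: deductible already satisfied, so traveler's share is 20% × £11,156 = £2,231.20. That would push OOP to £3,000.80, over the £2,700 cap, so traveler pays £2,700 − £769.60 = £1,930.40.

£1,930.40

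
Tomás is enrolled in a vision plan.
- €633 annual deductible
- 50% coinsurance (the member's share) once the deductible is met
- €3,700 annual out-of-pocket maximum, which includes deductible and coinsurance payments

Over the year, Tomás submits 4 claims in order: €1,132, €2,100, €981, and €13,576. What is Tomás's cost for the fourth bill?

Claim 1 — €1,132: deductible takes €633, €499 remains; member's 50% is €249.50. Cost to member: €882.50. OOP to date €882.50.
Claim 2 — €2,100: deductible met; 50% of €2,100 = €1,050. Member owes €1,050 (running OOP €1,932.50).
Claim 3 — €981: deductible already satisfied, so member's share is 50% × €981 = €490.50. Member owes €490.50 (running OOP €2,423).
Claim 4 — €13,576: 50% coinsurance on €13,576 = €6,788. OOP would hit €9,211 > €3,700, so the cap limits the member to €3,700 − €2,423 = €1,277.

€1,277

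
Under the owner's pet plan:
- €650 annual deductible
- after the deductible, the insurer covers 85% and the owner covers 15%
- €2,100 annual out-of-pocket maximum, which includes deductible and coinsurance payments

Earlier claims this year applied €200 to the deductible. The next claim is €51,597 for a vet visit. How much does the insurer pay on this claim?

€49,697

Deductible still to meet: €650 − €200 = €450.
The remaining €51,147 (= €51,597 − €450) moves to coinsurance.
Owner's 15% share of €51,147 is €7,672.05.
Owner responsibility before any cap: €450 + €7,672.05 = €8,122.05.
Year-to-date out-of-pocket would reach €200 + €8,122.05 = €8,322.05, above the €2,100 maximum, so the owner pays only €2,100 − €200 = €1,900.
The plan picks up €51,597 − €1,900 = €49,697.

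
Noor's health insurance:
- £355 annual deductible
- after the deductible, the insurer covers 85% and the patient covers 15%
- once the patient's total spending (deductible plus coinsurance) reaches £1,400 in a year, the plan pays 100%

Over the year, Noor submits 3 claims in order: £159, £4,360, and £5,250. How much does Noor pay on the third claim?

Claim 1 — £159: all of it applies to the deductible. Patient pays £159; OOP now £159.
Claim 2 — £4,360: deductible takes £196, £4,164 remains; coinsurance £4,164 × 15% = £624.60. Patient pays £820.60; OOP now £979.60.
Claim 3 — £5,250: deductible already satisfied, so patient's share is 15% × £5,250 = £787.50. OOP would hit £1,767.10 > £1,400, so the cap limits the patient to £1,400 − £979.60 = £420.40.

£420.40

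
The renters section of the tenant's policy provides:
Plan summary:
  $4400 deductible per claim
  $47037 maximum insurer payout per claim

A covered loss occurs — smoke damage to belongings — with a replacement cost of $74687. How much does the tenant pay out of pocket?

After the deductible, $74687 − $4400 = $70287 remains.
$70287 exceeds the $47037 limit, so the insurer pays the limit: $47037.
Out of pocket: $74687 − $47037 = $27650.

$27650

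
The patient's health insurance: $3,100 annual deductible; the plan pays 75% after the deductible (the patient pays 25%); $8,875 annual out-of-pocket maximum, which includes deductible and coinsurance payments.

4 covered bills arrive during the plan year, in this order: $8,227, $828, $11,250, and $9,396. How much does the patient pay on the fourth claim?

Claim 1 ($8,227): $3,100 finishes the deductible; $5,127 goes to coinsurance; 25% of $5,127 = $1,281.75. Patient pays $4,381.75; OOP now $4,381.75.
Claim 2 ($828): deductible already satisfied, so patient's share is 25% × $828 = $207. Cost to patient: $207. OOP to date $4,588.75.
Claim 3 ($11,250): deductible already satisfied, so patient's share is 25% × $11,250 = $2,812.50. Cost to patient: $2,812.50. OOP to date $7,401.25.
Claim 4 ($9,396): deductible already satisfied, so patient's share is 25% × $9,396 = $2,349. That would push OOP to $9,750.25, over the $8,875 cap, so patient pays $8,875 − $7,401.25 = $1,473.75.

$1,473.75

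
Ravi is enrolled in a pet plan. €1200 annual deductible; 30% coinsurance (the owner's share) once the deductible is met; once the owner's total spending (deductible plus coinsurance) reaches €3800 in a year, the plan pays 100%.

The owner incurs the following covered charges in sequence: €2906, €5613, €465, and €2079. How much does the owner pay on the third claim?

Claim 1 — €2906: €1200 finishes the deductible; €1706 goes to coinsurance; coinsurance €1706 × 30% = €511.80. Owner owes €1711.80 (running OOP €1711.80).
Claim 2 — €5613: 30% coinsurance on €5613 = €1683.90. Owner owes €1683.90 (running OOP €3395.70).
Claim 3 — €465: deductible met; 30% of €465 = €139.50. Owner pays €139.50; OOP now €3535.20.

€139.50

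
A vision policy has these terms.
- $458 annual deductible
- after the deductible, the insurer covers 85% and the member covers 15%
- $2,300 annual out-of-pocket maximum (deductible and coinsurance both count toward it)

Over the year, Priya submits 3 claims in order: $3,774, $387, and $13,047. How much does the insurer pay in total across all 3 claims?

$14,908

Bill 1, $3,774: deductible takes $458, $3,316 remains; member's 15% is $497.40. Cost to member: $955.40. OOP to date $955.40. Plan pays $3,774 − $955.40 = $2,818.60.
Bill 2, $387: 15% coinsurance on $387 = $58.05. Cost to member: $58.05. OOP to date $1,013.45. Plan pays $387 − $58.05 = $328.95.
Bill 3, $13,047: 15% coinsurance on $13,047 = $1,957.05. OOP would hit $2,970.50 > $2,300, so the cap limits the member to $2,300 − $1,013.45 = $1,286.55. Insurer: $13,047 − $1,286.55 = $11,760.45.
Insurer total = bills − member's total = $17,208 − $2,300 = $14,908.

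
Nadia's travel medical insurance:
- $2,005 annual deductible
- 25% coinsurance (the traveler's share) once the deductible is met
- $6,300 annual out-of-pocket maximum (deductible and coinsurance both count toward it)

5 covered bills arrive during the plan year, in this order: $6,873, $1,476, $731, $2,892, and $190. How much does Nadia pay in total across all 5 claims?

Claim 1 ($6,873): deductible takes $2,005, $4,868 remains; traveler's 25% is $1,217. Traveler pays $3,222; OOP now $3,222.
Claim 2 ($1,476): deductible already satisfied, so traveler's share is 25% × $1,476 = $369. Traveler pays $369; OOP now $3,591.
Claim 3 ($731): 25% coinsurance on $731 = $182.75. Traveler owes $182.75 (running OOP $3,773.75).
Claim 4 ($2,892): deductible already satisfied, so traveler's share is 25% × $2,892 = $723. Cost to traveler: $723. OOP to date $4,496.75.
Claim 5 ($190): deductible met; 25% of $190 = $47.50. Traveler owes $47.50 (running OOP $4,544.25).
Total paid by the traveler: $3,222 + $369 + $182.75 + $723 + $47.50 = $4,544.25.

$4,544.25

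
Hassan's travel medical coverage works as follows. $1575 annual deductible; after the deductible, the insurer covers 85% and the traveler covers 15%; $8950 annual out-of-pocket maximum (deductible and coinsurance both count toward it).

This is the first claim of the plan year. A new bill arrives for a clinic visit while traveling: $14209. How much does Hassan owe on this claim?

$3470.10

Deductible not yet touched, so the first $1575 of the bill goes to the deductible.
That leaves $14209 − $1575 = $12634 for coinsurance.
Traveler's 15% share of $12634 is $1895.10.
That puts the traveler's cost at $1575 + $1895.10 = $3470.10 before any cap.
Year-to-date out-of-pocket becomes $0 + $3470.10 = $3470.10, still under the $8950 maximum, so no cap applies.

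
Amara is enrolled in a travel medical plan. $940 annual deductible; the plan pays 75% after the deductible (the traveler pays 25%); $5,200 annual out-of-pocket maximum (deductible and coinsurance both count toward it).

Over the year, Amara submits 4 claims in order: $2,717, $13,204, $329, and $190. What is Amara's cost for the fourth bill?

#1 ($2,717): $940 finishes the deductible; $1,777 goes to coinsurance; 25% of $1,777 = $444.25. Traveler owes $1,384.25 (running OOP $1,384.25).
#2 ($13,204): 25% coinsurance on $13,204 = $3,301. Cost to traveler: $3,301. OOP to date $4,685.25.
#3 ($329): 25% coinsurance on $329 = $82.25. Cost to traveler: $82.25. OOP to date $4,767.50.
#4 ($190): deductible met; 25% of $190 = $47.50. Traveler owes $47.50 (running OOP $4,815).

$47.50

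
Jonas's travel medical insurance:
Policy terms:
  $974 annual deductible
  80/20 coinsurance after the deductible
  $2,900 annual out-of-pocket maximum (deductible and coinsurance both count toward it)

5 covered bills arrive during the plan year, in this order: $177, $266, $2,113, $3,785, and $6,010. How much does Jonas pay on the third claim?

Claim 1 — $177: all of it applies to the deductible. Traveler owes $177 (running OOP $177).
Claim 2 — $266: entire amount goes to the deductible. Traveler pays $266; OOP now $443.
Claim 3 — $2,113: $531 finishes the deductible; $1,582 goes to coinsurance; 20% of $1,582 = $316.40. Cost to traveler: $847.40. OOP to date $1,290.40.

$847.40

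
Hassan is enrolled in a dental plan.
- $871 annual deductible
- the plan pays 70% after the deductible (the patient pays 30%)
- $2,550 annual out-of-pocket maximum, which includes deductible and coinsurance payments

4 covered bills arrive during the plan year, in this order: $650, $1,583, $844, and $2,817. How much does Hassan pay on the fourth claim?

$845.10

Bill 1, $650: all of it applies to the deductible. Patient pays $650; OOP now $650.
Bill 2, $1,583: deductible takes $221, $1,362 remains; 30% of $1,362 = $408.60. Cost to patient: $629.60. OOP to date $1,279.60.
Bill 3, $844: deductible met; 30% of $844 = $253.20. Cost to patient: $253.20. OOP to date $1,532.80.
Bill 4, $2,817: 30% coinsurance on $2,817 = $845.10. Patient owes $845.10 (running OOP $2,377.90).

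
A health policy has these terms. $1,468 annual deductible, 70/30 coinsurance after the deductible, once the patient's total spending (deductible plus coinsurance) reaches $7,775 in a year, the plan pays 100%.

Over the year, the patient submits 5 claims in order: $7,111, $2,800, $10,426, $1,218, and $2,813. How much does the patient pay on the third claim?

$3,127.80

Claim 1 ($7,111): $1,468 to deductible, leaving $5,643; patient's 30% is $1,692.90. Patient owes $3,160.90 (running OOP $3,160.90).
Claim 2 ($2,800): 30% coinsurance on $2,800 = $840. Patient pays $840; OOP now $4,000.90.
Claim 3 ($10,426): deductible already satisfied, so patient's share is 30% × $10,426 = $3,127.80. Cost to patient: $3,127.80. OOP to date $7,128.70.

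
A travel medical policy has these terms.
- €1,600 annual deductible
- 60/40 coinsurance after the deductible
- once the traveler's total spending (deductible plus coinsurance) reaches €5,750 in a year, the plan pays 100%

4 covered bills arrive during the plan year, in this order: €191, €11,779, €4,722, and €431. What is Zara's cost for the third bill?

#1 (€191): all of it applies to the deductible. Traveler owes €191 (running OOP €191).
#2 (€11,779): €1,409 to deductible, leaving €10,370; coinsurance €10,370 × 40% = €4,148. Traveler pays €5,557; OOP now €5,748.
#3 (€4,722): 40% coinsurance on €4,722 = €1,888.80. OOP would hit €7,636.80 > €5,750, so the cap limits the traveler to €5,750 − €5,748 = €2.

€2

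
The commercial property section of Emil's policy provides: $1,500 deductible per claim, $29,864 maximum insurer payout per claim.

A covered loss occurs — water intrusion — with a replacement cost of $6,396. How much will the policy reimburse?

$4,896

After the deductible, $6,396 − $1,500 = $4,896 remains.
$4,896 ≤ $29,864, so the limit doesn't bind; insurer pays $4,896.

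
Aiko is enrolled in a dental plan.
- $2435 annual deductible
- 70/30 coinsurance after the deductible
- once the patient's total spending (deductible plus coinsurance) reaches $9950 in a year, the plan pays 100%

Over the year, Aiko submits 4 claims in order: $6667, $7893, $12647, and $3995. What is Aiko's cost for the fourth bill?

#1 ($6667): $2435 to deductible, leaving $4232; coinsurance $4232 × 30% = $1269.60. Patient owes $3704.60 (running OOP $3704.60).
#2 ($7893): 30% coinsurance on $7893 = $2367.90. Patient pays $2367.90; OOP now $6072.50.
#3 ($12647): 30% coinsurance on $12647 = $3794.10. Patient owes $3794.10 (running OOP $9866.60).
#4 ($3995): 30% coinsurance on $3995 = $1198.50. Adding that to $9866.60 gives $11065.10, past the $9950 cap; patient pays only $9950 − $9866.60 = $83.40.

$83.40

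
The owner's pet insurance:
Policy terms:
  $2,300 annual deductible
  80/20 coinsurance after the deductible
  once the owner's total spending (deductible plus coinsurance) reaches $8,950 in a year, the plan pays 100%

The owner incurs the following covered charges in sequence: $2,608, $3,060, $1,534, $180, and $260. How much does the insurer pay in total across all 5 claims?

$4,273.60

Claim 1 ($2,608): deductible takes $2,300, $308 remains; 20% of $308 = $61.60. Owner owes $2,361.60 (running OOP $2,361.60). Insurer: $2,608 − $2,361.60 = $246.40.
Claim 2 ($3,060): 20% coinsurance on $3,060 = $612. Owner owes $612 (running OOP $2,973.60). Insurer: $3,060 − $612 = $2,448.
Claim 3 ($1,534): 20% coinsurance on $1,534 = $306.80. Owner owes $306.80 (running OOP $3,280.40). Plan pays $1,534 − $306.80 = $1,227.20.
Claim 4 ($180): deductible met; 20% of $180 = $36. Owner owes $36 (running OOP $3,316.40). Plan pays $180 − $36 = $144.
Claim 5 ($260): deductible met; 20% of $260 = $52. Owner owes $52 (running OOP $3,368.40). Insurer: $260 − $52 = $208.
Insurer total = bills − owner's total = $7,642 − $3,368.40 = $4,273.60.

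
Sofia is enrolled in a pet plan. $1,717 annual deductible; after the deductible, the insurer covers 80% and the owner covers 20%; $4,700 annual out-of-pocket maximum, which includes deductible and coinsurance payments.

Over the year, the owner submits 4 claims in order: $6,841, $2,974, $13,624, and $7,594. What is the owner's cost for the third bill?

Bill 1, $6,841: $1,717 finishes the deductible; $5,124 goes to coinsurance; 20% of $5,124 = $1,024.80. Owner pays $2,741.80; OOP now $2,741.80.
Bill 2, $2,974: 20% coinsurance on $2,974 = $594.80. Owner owes $594.80 (running OOP $3,336.60).
Bill 3, $13,624: deductible met; 20% of $13,624 = $2,724.80. That would push OOP to $6,061.40, over the $4,700 cap, so owner pays $4,700 − $3,336.60 = $1,363.40.

$1,363.40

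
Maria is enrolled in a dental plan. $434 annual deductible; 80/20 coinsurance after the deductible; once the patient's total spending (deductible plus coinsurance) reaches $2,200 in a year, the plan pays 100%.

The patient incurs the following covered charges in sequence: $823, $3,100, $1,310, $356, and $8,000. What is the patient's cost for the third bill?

#1 ($823): deductible takes $434, $389 remains; coinsurance $389 × 20% = $77.80. Patient owes $511.80 (running OOP $511.80).
#2 ($3,100): deductible met; 20% of $3,100 = $620. Cost to patient: $620. OOP to date $1,131.80.
#3 ($1,310): deductible already satisfied, so patient's share is 20% × $1,310 = $262. Cost to patient: $262. OOP to date $1,393.80.

$262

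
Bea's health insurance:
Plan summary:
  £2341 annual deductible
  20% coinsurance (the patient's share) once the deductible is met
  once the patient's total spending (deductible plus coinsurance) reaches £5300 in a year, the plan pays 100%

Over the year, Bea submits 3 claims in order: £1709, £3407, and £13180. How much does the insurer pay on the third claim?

£10776

#1 (£1709): fully absorbed by the deductible. Patient pays £1709; OOP now £1709. Plan pays £1709 − £1709 = £0.
#2 (£3407): £632 to deductible, leaving £2775; 20% of £2775 = £555. Cost to patient: £1187. OOP to date £2896. Plan pays £3407 − £1187 = £2220.
#3 (£13180): 20% coinsurance on £13180 = £2636. Adding that to £2896 gives £5532, past the £5300 cap; patient pays only £5300 − £2896 = £2404. Plan pays £13180 − £2404 = £10776.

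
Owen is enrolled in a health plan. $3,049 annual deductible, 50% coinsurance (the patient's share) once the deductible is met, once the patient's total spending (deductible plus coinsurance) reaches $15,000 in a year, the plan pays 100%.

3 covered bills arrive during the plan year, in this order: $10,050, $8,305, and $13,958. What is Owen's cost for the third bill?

#1 ($10,050): $3,049 finishes the deductible; $7,001 goes to coinsurance; patient's 50% is $3,500.50. Patient pays $6,549.50; OOP now $6,549.50.
#2 ($8,305): deductible met; 50% of $8,305 = $4,152.50. Cost to patient: $4,152.50. OOP to date $10,702.
#3 ($13,958): deductible met; 50% of $13,958 = $6,979. Adding that to $10,702 gives $17,681, past the $15,000 cap; patient pays only $15,000 − $10,702 = $4,298.

$4,298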